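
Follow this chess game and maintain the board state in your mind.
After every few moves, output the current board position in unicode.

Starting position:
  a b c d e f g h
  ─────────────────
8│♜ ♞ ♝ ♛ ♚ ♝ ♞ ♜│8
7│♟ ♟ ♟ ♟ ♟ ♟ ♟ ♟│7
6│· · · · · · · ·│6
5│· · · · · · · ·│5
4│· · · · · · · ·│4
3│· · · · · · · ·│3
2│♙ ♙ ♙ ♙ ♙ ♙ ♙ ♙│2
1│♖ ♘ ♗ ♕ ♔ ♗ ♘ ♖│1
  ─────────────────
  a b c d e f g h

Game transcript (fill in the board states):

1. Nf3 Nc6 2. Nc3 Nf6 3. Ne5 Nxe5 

  a b c d e f g h
  ─────────────────
8│♜ · ♝ ♛ ♚ ♝ · ♜│8
7│♟ ♟ ♟ ♟ ♟ ♟ ♟ ♟│7
6│· · · · · ♞ · ·│6
5│· · · · ♞ · · ·│5
4│· · · · · · · ·│4
3│· · ♘ · · · · ·│3
2│♙ ♙ ♙ ♙ ♙ ♙ ♙ ♙│2
1│♖ · ♗ ♕ ♔ ♗ · ♖│1
  ─────────────────
  a b c d e f g h

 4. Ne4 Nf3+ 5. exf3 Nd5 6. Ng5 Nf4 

  a b c d e f g h
  ─────────────────
8│♜ · ♝ ♛ ♚ ♝ · ♜│8
7│♟ ♟ ♟ ♟ ♟ ♟ ♟ ♟│7
6│· · · · · · · ·│6
5│· · · · · · ♘ ·│5
4│· · · · · ♞ · ·│4
3│· · · · · ♙ · ·│3
2│♙ ♙ ♙ ♙ · ♙ ♙ ♙│2
1│♖ · ♗ ♕ ♔ ♗ · ♖│1
  ─────────────────
  a b c d e f g h

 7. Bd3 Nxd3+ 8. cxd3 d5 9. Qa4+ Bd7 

  a b c d e f g h
  ─────────────────
8│♜ · · ♛ ♚ ♝ · ♜│8
7│♟ ♟ ♟ ♝ ♟ ♟ ♟ ♟│7
6│· · · · · · · ·│6
5│· · · ♟ · · ♘ ·│5
4│♕ · · · · · · ·│4
3│· · · ♙ · ♙ · ·│3
2│♙ ♙ · ♙ · ♙ ♙ ♙│2
1│♖ · ♗ · ♔ · · ♖│1
  ─────────────────
  a b c d e f g h

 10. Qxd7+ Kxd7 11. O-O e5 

  a b c d e f g h
  ─────────────────
8│♜ · · ♛ · ♝ · ♜│8
7│♟ ♟ ♟ ♚ · ♟ ♟ ♟│7
6│· · · · · · · ·│6
5│· · · ♟ ♟ · ♘ ·│5
4│· · · · · · · ·│4
3│· · · ♙ · ♙ · ·│3
2│♙ ♙ · ♙ · ♙ ♙ ♙│2
1│♖ · ♗ · · ♖ ♔ ·│1
  ─────────────────
  a b c d e f g h


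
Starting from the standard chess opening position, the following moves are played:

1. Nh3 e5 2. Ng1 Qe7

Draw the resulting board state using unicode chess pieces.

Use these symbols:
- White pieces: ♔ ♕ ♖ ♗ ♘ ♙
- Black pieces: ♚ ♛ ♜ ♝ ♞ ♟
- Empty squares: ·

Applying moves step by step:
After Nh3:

♜ ♞ ♝ ♛ ♚ ♝ ♞ ♜
♟ ♟ ♟ ♟ ♟ ♟ ♟ ♟
· · · · · · · ·
· · · · · · · ·
· · · · · · · ·
· · · · · · · ♘
♙ ♙ ♙ ♙ ♙ ♙ ♙ ♙
♖ ♘ ♗ ♕ ♔ ♗ · ♖


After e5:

♜ ♞ ♝ ♛ ♚ ♝ ♞ ♜
♟ ♟ ♟ ♟ · ♟ ♟ ♟
· · · · · · · ·
· · · · ♟ · · ·
· · · · · · · ·
· · · · · · · ♘
♙ ♙ ♙ ♙ ♙ ♙ ♙ ♙
♖ ♘ ♗ ♕ ♔ ♗ · ♖


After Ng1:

♜ ♞ ♝ ♛ ♚ ♝ ♞ ♜
♟ ♟ ♟ ♟ · ♟ ♟ ♟
· · · · · · · ·
· · · · ♟ · · ·
· · · · · · · ·
· · · · · · · ·
♙ ♙ ♙ ♙ ♙ ♙ ♙ ♙
♖ ♘ ♗ ♕ ♔ ♗ ♘ ♖


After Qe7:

♜ ♞ ♝ · ♚ ♝ ♞ ♜
♟ ♟ ♟ ♟ ♛ ♟ ♟ ♟
· · · · · · · ·
· · · · ♟ · · ·
· · · · · · · ·
· · · · · · · ·
♙ ♙ ♙ ♙ ♙ ♙ ♙ ♙
♖ ♘ ♗ ♕ ♔ ♗ ♘ ♖



  a b c d e f g h
  ─────────────────
8│♜ ♞ ♝ · ♚ ♝ ♞ ♜│8
7│♟ ♟ ♟ ♟ ♛ ♟ ♟ ♟│7
6│· · · · · · · ·│6
5│· · · · ♟ · · ·│5
4│· · · · · · · ·│4
3│· · · · · · · ·│3
2│♙ ♙ ♙ ♙ ♙ ♙ ♙ ♙│2
1│♖ ♘ ♗ ♕ ♔ ♗ ♘ ♖│1
  ─────────────────
  a b c d e f g h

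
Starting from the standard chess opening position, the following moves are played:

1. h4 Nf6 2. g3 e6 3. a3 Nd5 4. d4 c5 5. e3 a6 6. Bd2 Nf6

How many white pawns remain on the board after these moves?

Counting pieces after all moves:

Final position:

  a b c d e f g h
  ─────────────────
8│♜ ♞ ♝ ♛ ♚ ♝ · ♜│8
7│· ♟ · ♟ · ♟ ♟ ♟│7
6│♟ · · · ♟ ♞ · ·│6
5│· · ♟ · · · · ·│5
4│· · · ♙ · · · ♙│4
3│♙ · · · ♙ · ♙ ·│3
2│· ♙ ♙ ♗ · ♙ · ·│2
1│♖ ♘ · ♕ ♔ ♗ ♘ ♖│1
  ─────────────────
  a b c d e f g h


8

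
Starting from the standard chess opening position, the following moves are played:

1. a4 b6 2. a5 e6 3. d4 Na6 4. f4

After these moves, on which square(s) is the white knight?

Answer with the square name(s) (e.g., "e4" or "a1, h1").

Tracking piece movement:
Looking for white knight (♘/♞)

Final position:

  a b c d e f g h
  ─────────────────
8│♜ · ♝ ♛ ♚ ♝ ♞ ♜│8
7│♟ · ♟ ♟ · ♟ ♟ ♟│7
6│♞ ♟ · · ♟ · · ·│6
5│♙ · · · · · · ·│5
4│· · · ♙ · ♙ · ·│4
3│· · · · · · · ·│3
2│· ♙ ♙ · ♙ · ♙ ♙│2
1│♖ ♘ ♗ ♕ ♔ ♗ ♘ ♖│1
  ─────────────────
  a b c d e f g h


b1, g1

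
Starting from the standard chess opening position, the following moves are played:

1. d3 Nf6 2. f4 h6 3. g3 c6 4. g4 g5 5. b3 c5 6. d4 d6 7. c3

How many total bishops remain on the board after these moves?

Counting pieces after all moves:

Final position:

  a b c d e f g h
  ─────────────────
8│♜ ♞ ♝ ♛ ♚ ♝ · ♜│8
7│♟ ♟ · · ♟ ♟ · ·│7
6│· · · ♟ · ♞ · ♟│6
5│· · ♟ · · · ♟ ·│5
4│· · · ♙ · ♙ ♙ ·│4
3│· ♙ ♙ · · · · ·│3
2│♙ · · · ♙ · · ♙│2
1│♖ ♘ ♗ ♕ ♔ ♗ ♘ ♖│1
  ─────────────────
  a b c d e f g h


4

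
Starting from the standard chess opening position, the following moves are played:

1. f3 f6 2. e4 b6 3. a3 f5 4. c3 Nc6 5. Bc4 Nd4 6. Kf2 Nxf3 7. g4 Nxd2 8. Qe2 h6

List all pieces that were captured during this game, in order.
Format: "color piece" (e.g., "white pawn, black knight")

Tracking captures:
  Nxf3: captured white pawn
  Nxd2: captured white pawn

white pawn, white pawn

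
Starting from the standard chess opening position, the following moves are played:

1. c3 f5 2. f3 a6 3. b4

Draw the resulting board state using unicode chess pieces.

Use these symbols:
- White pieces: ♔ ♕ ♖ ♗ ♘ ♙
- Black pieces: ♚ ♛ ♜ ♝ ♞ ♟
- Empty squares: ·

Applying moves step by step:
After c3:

♜ ♞ ♝ ♛ ♚ ♝ ♞ ♜
♟ ♟ ♟ ♟ ♟ ♟ ♟ ♟
· · · · · · · ·
· · · · · · · ·
· · · · · · · ·
· · ♙ · · · · ·
♙ ♙ · ♙ ♙ ♙ ♙ ♙
♖ ♘ ♗ ♕ ♔ ♗ ♘ ♖


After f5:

♜ ♞ ♝ ♛ ♚ ♝ ♞ ♜
♟ ♟ ♟ ♟ ♟ · ♟ ♟
· · · · · · · ·
· · · · · ♟ · ·
· · · · · · · ·
· · ♙ · · · · ·
♙ ♙ · ♙ ♙ ♙ ♙ ♙
♖ ♘ ♗ ♕ ♔ ♗ ♘ ♖


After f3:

♜ ♞ ♝ ♛ ♚ ♝ ♞ ♜
♟ ♟ ♟ ♟ ♟ · ♟ ♟
· · · · · · · ·
· · · · · ♟ · ·
· · · · · · · ·
· · ♙ · · ♙ · ·
♙ ♙ · ♙ ♙ · ♙ ♙
♖ ♘ ♗ ♕ ♔ ♗ ♘ ♖


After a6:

♜ ♞ ♝ ♛ ♚ ♝ ♞ ♜
· ♟ ♟ ♟ ♟ · ♟ ♟
♟ · · · · · · ·
· · · · · ♟ · ·
· · · · · · · ·
· · ♙ · · ♙ · ·
♙ ♙ · ♙ ♙ · ♙ ♙
♖ ♘ ♗ ♕ ♔ ♗ ♘ ♖


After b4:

♜ ♞ ♝ ♛ ♚ ♝ ♞ ♜
· ♟ ♟ ♟ ♟ · ♟ ♟
♟ · · · · · · ·
· · · · · ♟ · ·
· ♙ · · · · · ·
· · ♙ · · ♙ · ·
♙ · · ♙ ♙ · ♙ ♙
♖ ♘ ♗ ♕ ♔ ♗ ♘ ♖



  a b c d e f g h
  ─────────────────
8│♜ ♞ ♝ ♛ ♚ ♝ ♞ ♜│8
7│· ♟ ♟ ♟ ♟ · ♟ ♟│7
6│♟ · · · · · · ·│6
5│· · · · · ♟ · ·│5
4│· ♙ · · · · · ·│4
3│· · ♙ · · ♙ · ·│3
2│♙ · · ♙ ♙ · ♙ ♙│2
1│♖ ♘ ♗ ♕ ♔ ♗ ♘ ♖│1
  ─────────────────
  a b c d e f g h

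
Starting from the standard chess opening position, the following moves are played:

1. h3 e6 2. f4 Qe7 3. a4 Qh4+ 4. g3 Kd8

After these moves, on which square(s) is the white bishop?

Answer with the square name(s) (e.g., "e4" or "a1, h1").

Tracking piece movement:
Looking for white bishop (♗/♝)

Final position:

  a b c d e f g h
  ─────────────────
8│♜ ♞ ♝ ♚ · ♝ ♞ ♜│8
7│♟ ♟ ♟ ♟ · ♟ ♟ ♟│7
6│· · · · ♟ · · ·│6
5│· · · · · · · ·│5
4│♙ · · · · ♙ · ♛│4
3│· · · · · · ♙ ♙│3
2│· ♙ ♙ ♙ ♙ · · ·│2
1│♖ ♘ ♗ ♕ ♔ ♗ ♘ ♖│1
  ─────────────────
  a b c d e f g h


c1, f1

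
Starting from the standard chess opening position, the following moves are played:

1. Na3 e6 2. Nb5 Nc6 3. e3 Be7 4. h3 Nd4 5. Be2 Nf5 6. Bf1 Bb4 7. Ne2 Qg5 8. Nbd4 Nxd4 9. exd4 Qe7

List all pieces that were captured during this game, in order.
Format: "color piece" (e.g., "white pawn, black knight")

Tracking captures:
  Nxd4: captured white knight
  exd4: captured black knight

white knight, black knight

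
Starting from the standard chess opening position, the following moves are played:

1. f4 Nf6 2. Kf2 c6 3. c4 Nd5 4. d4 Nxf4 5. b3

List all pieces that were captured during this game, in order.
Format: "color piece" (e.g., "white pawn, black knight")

Tracking captures:
  Nxf4: captured white pawn

white pawn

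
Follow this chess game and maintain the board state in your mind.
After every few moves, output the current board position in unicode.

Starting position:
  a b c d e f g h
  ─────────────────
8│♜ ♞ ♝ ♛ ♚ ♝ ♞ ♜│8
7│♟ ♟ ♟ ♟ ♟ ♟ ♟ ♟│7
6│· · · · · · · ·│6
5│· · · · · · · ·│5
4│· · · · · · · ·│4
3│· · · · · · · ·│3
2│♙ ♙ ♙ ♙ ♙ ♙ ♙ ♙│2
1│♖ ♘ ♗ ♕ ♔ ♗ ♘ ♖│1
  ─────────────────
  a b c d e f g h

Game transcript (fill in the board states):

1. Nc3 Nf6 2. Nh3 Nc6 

  a b c d e f g h
  ─────────────────
8│♜ · ♝ ♛ ♚ ♝ · ♜│8
7│♟ ♟ ♟ ♟ ♟ ♟ ♟ ♟│7
6│· · ♞ · · ♞ · ·│6
5│· · · · · · · ·│5
4│· · · · · · · ·│4
3│· · ♘ · · · · ♘│3
2│♙ ♙ ♙ ♙ ♙ ♙ ♙ ♙│2
1│♖ · ♗ ♕ ♔ ♗ · ♖│1
  ─────────────────
  a b c d e f g h

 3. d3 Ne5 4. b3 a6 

  a b c d e f g h
  ─────────────────
8│♜ · ♝ ♛ ♚ ♝ · ♜│8
7│· ♟ ♟ ♟ ♟ ♟ ♟ ♟│7
6│♟ · · · · ♞ · ·│6
5│· · · · ♞ · · ·│5
4│· · · · · · · ·│4
3│· ♙ ♘ ♙ · · · ♘│3
2│♙ · ♙ · ♙ ♙ ♙ ♙│2
1│♖ · ♗ ♕ ♔ ♗ · ♖│1
  ─────────────────
  a b c d e f g h

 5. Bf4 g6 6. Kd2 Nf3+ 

  a b c d e f g h
  ─────────────────
8│♜ · ♝ ♛ ♚ ♝ · ♜│8
7│· ♟ ♟ ♟ ♟ ♟ · ♟│7
6│♟ · · · · ♞ ♟ ·│6
5│· · · · · · · ·│5
4│· · · · · ♗ · ·│4
3│· ♙ ♘ ♙ · ♞ · ♘│3
2│♙ · ♙ ♔ ♙ ♙ ♙ ♙│2
1│♖ · · ♕ · ♗ · ♖│1
  ─────────────────
  a b c d e f g h

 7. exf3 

  a b c d e f g h
  ─────────────────
8│♜ · ♝ ♛ ♚ ♝ · ♜│8
7│· ♟ ♟ ♟ ♟ ♟ · ♟│7
6│♟ · · · · ♞ ♟ ·│6
5│· · · · · · · ·│5
4│· · · · · ♗ · ·│4
3│· ♙ ♘ ♙ · ♙ · ♘│3
2│♙ · ♙ ♔ · ♙ ♙ ♙│2
1│♖ · · ♕ · ♗ · ♖│1
  ─────────────────
  a b c d e f g h


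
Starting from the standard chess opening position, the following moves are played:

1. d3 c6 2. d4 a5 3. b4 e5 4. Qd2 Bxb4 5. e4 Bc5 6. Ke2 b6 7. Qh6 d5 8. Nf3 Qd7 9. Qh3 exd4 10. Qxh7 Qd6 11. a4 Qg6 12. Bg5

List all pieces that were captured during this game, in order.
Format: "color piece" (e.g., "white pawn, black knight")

Tracking captures:
  Bxb4: captured white pawn
  exd4: captured white pawn
  Qxh7: captured black pawn

white pawn, white pawn, black pawn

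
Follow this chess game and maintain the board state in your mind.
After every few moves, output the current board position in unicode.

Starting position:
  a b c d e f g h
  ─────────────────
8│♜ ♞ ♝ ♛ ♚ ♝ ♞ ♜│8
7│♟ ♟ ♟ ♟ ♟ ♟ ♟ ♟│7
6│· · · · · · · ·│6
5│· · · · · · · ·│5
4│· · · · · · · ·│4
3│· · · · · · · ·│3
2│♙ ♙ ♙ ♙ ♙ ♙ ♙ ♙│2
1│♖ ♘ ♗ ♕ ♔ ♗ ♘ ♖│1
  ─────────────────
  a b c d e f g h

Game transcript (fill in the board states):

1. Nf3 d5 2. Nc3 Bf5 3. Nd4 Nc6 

  a b c d e f g h
  ─────────────────
8│♜ · · ♛ ♚ ♝ ♞ ♜│8
7│♟ ♟ ♟ · ♟ ♟ ♟ ♟│7
6│· · ♞ · · · · ·│6
5│· · · ♟ · ♝ · ·│5
4│· · · ♘ · · · ·│4
3│· · ♘ · · · · ·│3
2│♙ ♙ ♙ ♙ ♙ ♙ ♙ ♙│2
1│♖ · ♗ ♕ ♔ ♗ · ♖│1
  ─────────────────
  a b c d e f g h

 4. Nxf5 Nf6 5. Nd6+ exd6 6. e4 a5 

  a b c d e f g h
  ─────────────────
8│♜ · · ♛ ♚ ♝ · ♜│8
7│· ♟ ♟ · · ♟ ♟ ♟│7
6│· · ♞ ♟ · ♞ · ·│6
5│♟ · · ♟ · · · ·│5
4│· · · · ♙ · · ·│4
3│· · ♘ · · · · ·│3
2│♙ ♙ ♙ ♙ · ♙ ♙ ♙│2
1│♖ · ♗ ♕ ♔ ♗ · ♖│1
  ─────────────────
  a b c d e f g h

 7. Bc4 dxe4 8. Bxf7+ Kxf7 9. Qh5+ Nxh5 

  a b c d e f g h
  ─────────────────
8│♜ · · ♛ · ♝ · ♜│8
7│· ♟ ♟ · · ♚ ♟ ♟│7
6│· · ♞ ♟ · · · ·│6
5│♟ · · · · · · ♞│5
4│· · · · ♟ · · ·│4
3│· · ♘ · · · · ·│3
2│♙ ♙ ♙ ♙ · ♙ ♙ ♙│2
1│♖ · ♗ · ♔ · · ♖│1
  ─────────────────
  a b c d e f g h

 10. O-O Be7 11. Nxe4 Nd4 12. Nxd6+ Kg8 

  a b c d e f g h
  ─────────────────
8│♜ · · ♛ · · ♚ ♜│8
7│· ♟ ♟ · ♝ · ♟ ♟│7
6│· · · ♘ · · · ·│6
5│♟ · · · · · · ♞│5
4│· · · ♞ · · · ·│4
3│· · · · · · · ·│3
2│♙ ♙ ♙ ♙ · ♙ ♙ ♙│2
1│♖ · ♗ · · ♖ ♔ ·│1
  ─────────────────
  a b c d e f g h

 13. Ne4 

  a b c d e f g h
  ─────────────────
8│♜ · · ♛ · · ♚ ♜│8
7│· ♟ ♟ · ♝ · ♟ ♟│7
6│· · · · · · · ·│6
5│♟ · · · · · · ♞│5
4│· · · ♞ ♘ · · ·│4
3│· · · · · · · ·│3
2│♙ ♙ ♙ ♙ · ♙ ♙ ♙│2
1│♖ · ♗ · · ♖ ♔ ·│1
  ─────────────────
  a b c d e f g h


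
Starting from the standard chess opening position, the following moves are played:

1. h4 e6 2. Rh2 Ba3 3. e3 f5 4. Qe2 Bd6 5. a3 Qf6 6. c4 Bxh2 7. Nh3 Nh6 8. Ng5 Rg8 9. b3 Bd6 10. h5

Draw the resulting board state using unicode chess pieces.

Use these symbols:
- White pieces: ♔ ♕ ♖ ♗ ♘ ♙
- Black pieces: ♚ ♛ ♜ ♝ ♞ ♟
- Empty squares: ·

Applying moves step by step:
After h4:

♜ ♞ ♝ ♛ ♚ ♝ ♞ ♜
♟ ♟ ♟ ♟ ♟ ♟ ♟ ♟
· · · · · · · ·
· · · · · · · ·
· · · · · · · ♙
· · · · · · · ·
♙ ♙ ♙ ♙ ♙ ♙ ♙ ·
♖ ♘ ♗ ♕ ♔ ♗ ♘ ♖


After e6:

♜ ♞ ♝ ♛ ♚ ♝ ♞ ♜
♟ ♟ ♟ ♟ · ♟ ♟ ♟
· · · · ♟ · · ·
· · · · · · · ·
· · · · · · · ♙
· · · · · · · ·
♙ ♙ ♙ ♙ ♙ ♙ ♙ ·
♖ ♘ ♗ ♕ ♔ ♗ ♘ ♖


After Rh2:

♜ ♞ ♝ ♛ ♚ ♝ ♞ ♜
♟ ♟ ♟ ♟ · ♟ ♟ ♟
· · · · ♟ · · ·
· · · · · · · ·
· · · · · · · ♙
· · · · · · · ·
♙ ♙ ♙ ♙ ♙ ♙ ♙ ♖
♖ ♘ ♗ ♕ ♔ ♗ ♘ ·


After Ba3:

♜ ♞ ♝ ♛ ♚ · ♞ ♜
♟ ♟ ♟ ♟ · ♟ ♟ ♟
· · · · ♟ · · ·
· · · · · · · ·
· · · · · · · ♙
♝ · · · · · · ·
♙ ♙ ♙ ♙ ♙ ♙ ♙ ♖
♖ ♘ ♗ ♕ ♔ ♗ ♘ ·


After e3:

♜ ♞ ♝ ♛ ♚ · ♞ ♜
♟ ♟ ♟ ♟ · ♟ ♟ ♟
· · · · ♟ · · ·
· · · · · · · ·
· · · · · · · ♙
♝ · · · ♙ · · ·
♙ ♙ ♙ ♙ · ♙ ♙ ♖
♖ ♘ ♗ ♕ ♔ ♗ ♘ ·


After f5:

♜ ♞ ♝ ♛ ♚ · ♞ ♜
♟ ♟ ♟ ♟ · · ♟ ♟
· · · · ♟ · · ·
· · · · · ♟ · ·
· · · · · · · ♙
♝ · · · ♙ · · ·
♙ ♙ ♙ ♙ · ♙ ♙ ♖
♖ ♘ ♗ ♕ ♔ ♗ ♘ ·


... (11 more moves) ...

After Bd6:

♜ ♞ ♝ · ♚ · ♜ ·
♟ ♟ ♟ ♟ · · ♟ ♟
· · · ♝ ♟ ♛ · ♞
· · · · · ♟ ♘ ·
· · ♙ · · · · ♙
♙ ♙ · · ♙ · · ·
· · · ♙ ♕ ♙ ♙ ·
♖ ♘ ♗ · ♔ ♗ · ·


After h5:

♜ ♞ ♝ · ♚ · ♜ ·
♟ ♟ ♟ ♟ · · ♟ ♟
· · · ♝ ♟ ♛ · ♞
· · · · · ♟ ♘ ♙
· · ♙ · · · · ·
♙ ♙ · · ♙ · · ·
· · · ♙ ♕ ♙ ♙ ·
♖ ♘ ♗ · ♔ ♗ · ·



  a b c d e f g h
  ─────────────────
8│♜ ♞ ♝ · ♚ · ♜ ·│8
7│♟ ♟ ♟ ♟ · · ♟ ♟│7
6│· · · ♝ ♟ ♛ · ♞│6
5│· · · · · ♟ ♘ ♙│5
4│· · ♙ · · · · ·│4
3│♙ ♙ · · ♙ · · ·│3
2│· · · ♙ ♕ ♙ ♙ ·│2
1│♖ ♘ ♗ · ♔ ♗ · ·│1
  ─────────────────
  a b c d e f g h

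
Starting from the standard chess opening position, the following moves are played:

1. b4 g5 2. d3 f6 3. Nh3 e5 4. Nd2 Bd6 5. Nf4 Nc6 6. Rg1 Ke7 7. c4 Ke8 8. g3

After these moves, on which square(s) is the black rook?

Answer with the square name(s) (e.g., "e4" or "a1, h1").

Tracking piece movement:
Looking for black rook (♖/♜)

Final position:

  a b c d e f g h
  ─────────────────
8│♜ · ♝ ♛ ♚ · ♞ ♜│8
7│♟ ♟ ♟ ♟ · · · ♟│7
6│· · ♞ ♝ · ♟ · ·│6
5│· · · · ♟ · ♟ ·│5
4│· ♙ ♙ · · ♘ · ·│4
3│· · · ♙ · · ♙ ·│3
2│♙ · · ♘ ♙ ♙ · ♙│2
1│♖ · ♗ ♕ ♔ ♗ ♖ ·│1
  ─────────────────
  a b c d e f g h


a8, h8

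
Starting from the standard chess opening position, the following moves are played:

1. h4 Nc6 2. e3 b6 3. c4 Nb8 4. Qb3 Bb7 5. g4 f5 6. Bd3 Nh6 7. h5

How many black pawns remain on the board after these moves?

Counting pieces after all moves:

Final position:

  a b c d e f g h
  ─────────────────
8│♜ ♞ · ♛ ♚ ♝ · ♜│8
7│♟ ♝ ♟ ♟ ♟ · ♟ ♟│7
6│· ♟ · · · · · ♞│6
5│· · · · · ♟ · ♙│5
4│· · ♙ · · · ♙ ·│4
3│· ♕ · ♗ ♙ · · ·│3
2│♙ ♙ · ♙ · ♙ · ·│2
1│♖ ♘ ♗ · ♔ · ♘ ♖│1
  ─────────────────
  a b c d e f g h


8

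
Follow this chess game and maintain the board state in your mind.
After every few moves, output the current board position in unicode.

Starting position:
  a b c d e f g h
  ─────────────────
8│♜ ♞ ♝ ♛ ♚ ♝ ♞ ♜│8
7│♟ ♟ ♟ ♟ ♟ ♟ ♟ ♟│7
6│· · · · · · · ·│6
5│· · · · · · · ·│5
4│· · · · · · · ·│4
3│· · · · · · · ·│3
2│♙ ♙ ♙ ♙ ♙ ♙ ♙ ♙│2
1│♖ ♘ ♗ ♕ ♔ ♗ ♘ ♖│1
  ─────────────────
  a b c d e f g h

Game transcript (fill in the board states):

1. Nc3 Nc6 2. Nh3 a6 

  a b c d e f g h
  ─────────────────
8│♜ · ♝ ♛ ♚ ♝ ♞ ♜│8
7│· ♟ ♟ ♟ ♟ ♟ ♟ ♟│7
6│♟ · ♞ · · · · ·│6
5│· · · · · · · ·│5
4│· · · · · · · ·│4
3│· · ♘ · · · · ♘│3
2│♙ ♙ ♙ ♙ ♙ ♙ ♙ ♙│2
1│♖ · ♗ ♕ ♔ ♗ · ♖│1
  ─────────────────
  a b c d e f g h

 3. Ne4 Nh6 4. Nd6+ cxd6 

  a b c d e f g h
  ─────────────────
8│♜ · ♝ ♛ ♚ ♝ · ♜│8
7│· ♟ · ♟ ♟ ♟ ♟ ♟│7
6│♟ · ♞ ♟ · · · ♞│6
5│· · · · · · · ·│5
4│· · · · · · · ·│4
3│· · · · · · · ♘│3
2│♙ ♙ ♙ ♙ ♙ ♙ ♙ ♙│2
1│♖ · ♗ ♕ ♔ ♗ · ♖│1
  ─────────────────
  a b c d e f g h

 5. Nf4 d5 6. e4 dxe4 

  a b c d e f g h
  ─────────────────
8│♜ · ♝ ♛ ♚ ♝ · ♜│8
7│· ♟ · ♟ ♟ ♟ ♟ ♟│7
6│♟ · ♞ · · · · ♞│6
5│· · · · · · · ·│5
4│· · · · ♟ ♘ · ·│4
3│· · · · · · · ·│3
2│♙ ♙ ♙ ♙ · ♙ ♙ ♙│2
1│♖ · ♗ ♕ ♔ ♗ · ♖│1
  ─────────────────
  a b c d e f g h

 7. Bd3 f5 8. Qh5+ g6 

  a b c d e f g h
  ─────────────────
8│♜ · ♝ ♛ ♚ ♝ · ♜│8
7│· ♟ · ♟ ♟ · · ♟│7
6│♟ · ♞ · · · ♟ ♞│6
5│· · · · · ♟ · ♕│5
4│· · · · ♟ ♘ · ·│4
3│· · · ♗ · · · ·│3
2│♙ ♙ ♙ ♙ · ♙ ♙ ♙│2
1│♖ · ♗ · ♔ · · ♖│1
  ─────────────────
  a b c d e f g h



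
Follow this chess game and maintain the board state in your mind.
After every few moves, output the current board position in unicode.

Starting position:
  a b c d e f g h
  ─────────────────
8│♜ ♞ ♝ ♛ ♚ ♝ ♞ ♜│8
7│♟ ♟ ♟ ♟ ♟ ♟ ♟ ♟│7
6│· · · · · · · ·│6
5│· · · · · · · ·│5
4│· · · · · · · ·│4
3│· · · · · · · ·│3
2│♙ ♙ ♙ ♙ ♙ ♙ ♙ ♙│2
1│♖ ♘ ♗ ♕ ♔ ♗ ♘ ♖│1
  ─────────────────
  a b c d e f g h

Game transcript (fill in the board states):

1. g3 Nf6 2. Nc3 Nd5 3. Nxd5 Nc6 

  a b c d e f g h
  ─────────────────
8│♜ · ♝ ♛ ♚ ♝ · ♜│8
7│♟ ♟ ♟ ♟ ♟ ♟ ♟ ♟│7
6│· · ♞ · · · · ·│6
5│· · · ♘ · · · ·│5
4│· · · · · · · ·│4
3│· · · · · · ♙ ·│3
2│♙ ♙ ♙ ♙ ♙ ♙ · ♙│2
1│♖ · ♗ ♕ ♔ ♗ ♘ ♖│1
  ─────────────────
  a b c d e f g h

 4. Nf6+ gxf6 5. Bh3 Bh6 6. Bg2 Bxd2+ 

  a b c d e f g h
  ─────────────────
8│♜ · ♝ ♛ ♚ · · ♜│8
7│♟ ♟ ♟ ♟ ♟ ♟ · ♟│7
6│· · ♞ · · ♟ · ·│6
5│· · · · · · · ·│5
4│· · · · · · · ·│4
3│· · · · · · ♙ ·│3
2│♙ ♙ ♙ ♝ ♙ ♙ ♗ ♙│2
1│♖ · ♗ ♕ ♔ · ♘ ♖│1
  ─────────────────
  a b c d e f g h

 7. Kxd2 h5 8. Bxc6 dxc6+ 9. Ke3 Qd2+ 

  a b c d e f g h
  ─────────────────
8│♜ · ♝ · ♚ · · ♜│8
7│♟ ♟ ♟ · ♟ ♟ · ·│7
6│· · ♟ · · ♟ · ·│6
5│· · · · · · · ♟│5
4│· · · · · · · ·│4
3│· · · · ♔ · ♙ ·│3
2│♙ ♙ ♙ ♛ ♙ ♙ · ♙│2
1│♖ · ♗ ♕ · · ♘ ♖│1
  ─────────────────
  a b c d e f g h

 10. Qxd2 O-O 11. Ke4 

  a b c d e f g h
  ─────────────────
8│♜ · ♝ · · ♜ ♚ ·│8
7│♟ ♟ ♟ · ♟ ♟ · ·│7
6│· · ♟ · · ♟ · ·│6
5│· · · · · · · ♟│5
4│· · · · ♔ · · ·│4
3│· · · · · · ♙ ·│3
2│♙ ♙ ♙ ♕ ♙ ♙ · ♙│2
1│♖ · ♗ · · · ♘ ♖│1
  ─────────────────
  a b c d e f g h


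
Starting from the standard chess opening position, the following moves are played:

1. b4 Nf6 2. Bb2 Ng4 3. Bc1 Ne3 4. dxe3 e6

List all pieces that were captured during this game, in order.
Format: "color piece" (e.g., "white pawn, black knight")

Tracking captures:
  dxe3: captured black knight

black knight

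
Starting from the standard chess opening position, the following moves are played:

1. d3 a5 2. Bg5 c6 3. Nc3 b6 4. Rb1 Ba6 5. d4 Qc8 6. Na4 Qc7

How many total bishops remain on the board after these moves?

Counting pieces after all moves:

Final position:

  a b c d e f g h
  ─────────────────
8│♜ ♞ · · ♚ ♝ ♞ ♜│8
7│· · ♛ ♟ ♟ ♟ ♟ ♟│7
6│♝ ♟ ♟ · · · · ·│6
5│♟ · · · · · ♗ ·│5
4│♘ · · ♙ · · · ·│4
3│· · · · · · · ·│3
2│♙ ♙ ♙ · ♙ ♙ ♙ ♙│2
1│· ♖ · ♕ ♔ ♗ ♘ ♖│1
  ─────────────────
  a b c d e f g h


4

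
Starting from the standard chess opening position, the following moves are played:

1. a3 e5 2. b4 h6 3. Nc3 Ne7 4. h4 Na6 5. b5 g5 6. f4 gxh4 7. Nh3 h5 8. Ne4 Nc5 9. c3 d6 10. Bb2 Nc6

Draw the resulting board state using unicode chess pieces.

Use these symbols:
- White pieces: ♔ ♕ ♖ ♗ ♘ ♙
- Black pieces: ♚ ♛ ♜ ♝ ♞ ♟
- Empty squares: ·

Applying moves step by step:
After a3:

♜ ♞ ♝ ♛ ♚ ♝ ♞ ♜
♟ ♟ ♟ ♟ ♟ ♟ ♟ ♟
· · · · · · · ·
· · · · · · · ·
· · · · · · · ·
♙ · · · · · · ·
· ♙ ♙ ♙ ♙ ♙ ♙ ♙
♖ ♘ ♗ ♕ ♔ ♗ ♘ ♖


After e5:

♜ ♞ ♝ ♛ ♚ ♝ ♞ ♜
♟ ♟ ♟ ♟ · ♟ ♟ ♟
· · · · · · · ·
· · · · ♟ · · ·
· · · · · · · ·
♙ · · · · · · ·
· ♙ ♙ ♙ ♙ ♙ ♙ ♙
♖ ♘ ♗ ♕ ♔ ♗ ♘ ♖


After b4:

♜ ♞ ♝ ♛ ♚ ♝ ♞ ♜
♟ ♟ ♟ ♟ · ♟ ♟ ♟
· · · · · · · ·
· · · · ♟ · · ·
· ♙ · · · · · ·
♙ · · · · · · ·
· · ♙ ♙ ♙ ♙ ♙ ♙
♖ ♘ ♗ ♕ ♔ ♗ ♘ ♖


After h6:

♜ ♞ ♝ ♛ ♚ ♝ ♞ ♜
♟ ♟ ♟ ♟ · ♟ ♟ ·
· · · · · · · ♟
· · · · ♟ · · ·
· ♙ · · · · · ·
♙ · · · · · · ·
· · ♙ ♙ ♙ ♙ ♙ ♙
♖ ♘ ♗ ♕ ♔ ♗ ♘ ♖


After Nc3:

♜ ♞ ♝ ♛ ♚ ♝ ♞ ♜
♟ ♟ ♟ ♟ · ♟ ♟ ·
· · · · · · · ♟
· · · · ♟ · · ·
· ♙ · · · · · ·
♙ · ♘ · · · · ·
· · ♙ ♙ ♙ ♙ ♙ ♙
♖ · ♗ ♕ ♔ ♗ ♘ ♖


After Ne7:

♜ ♞ ♝ ♛ ♚ ♝ · ♜
♟ ♟ ♟ ♟ ♞ ♟ ♟ ·
· · · · · · · ♟
· · · · ♟ · · ·
· ♙ · · · · · ·
♙ · ♘ · · · · ·
· · ♙ ♙ ♙ ♙ ♙ ♙
♖ · ♗ ♕ ♔ ♗ ♘ ♖


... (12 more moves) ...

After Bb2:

♜ · ♝ ♛ ♚ ♝ · ♜
♟ ♟ ♟ · ♞ ♟ · ·
· · · ♟ · · · ·
· ♙ ♞ · ♟ · · ♟
· · · · ♘ ♙ · ♟
♙ · ♙ · · · · ♘
· ♗ · ♙ ♙ · ♙ ·
♖ · · ♕ ♔ ♗ · ♖


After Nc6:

♜ · ♝ ♛ ♚ ♝ · ♜
♟ ♟ ♟ · · ♟ · ·
· · ♞ ♟ · · · ·
· ♙ ♞ · ♟ · · ♟
· · · · ♘ ♙ · ♟
♙ · ♙ · · · · ♘
· ♗ · ♙ ♙ · ♙ ·
♖ · · ♕ ♔ ♗ · ♖



  a b c d e f g h
  ─────────────────
8│♜ · ♝ ♛ ♚ ♝ · ♜│8
7│♟ ♟ ♟ · · ♟ · ·│7
6│· · ♞ ♟ · · · ·│6
5│· ♙ ♞ · ♟ · · ♟│5
4│· · · · ♘ ♙ · ♟│4
3│♙ · ♙ · · · · ♘│3
2│· ♗ · ♙ ♙ · ♙ ·│2
1│♖ · · ♕ ♔ ♗ · ♖│1
  ─────────────────
  a b c d e f g h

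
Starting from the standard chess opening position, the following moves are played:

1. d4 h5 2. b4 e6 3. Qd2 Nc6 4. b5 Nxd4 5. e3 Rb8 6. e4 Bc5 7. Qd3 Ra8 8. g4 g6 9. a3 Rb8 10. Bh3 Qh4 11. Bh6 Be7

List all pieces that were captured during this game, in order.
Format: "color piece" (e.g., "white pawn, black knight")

Tracking captures:
  Nxd4: captured white pawn

white pawn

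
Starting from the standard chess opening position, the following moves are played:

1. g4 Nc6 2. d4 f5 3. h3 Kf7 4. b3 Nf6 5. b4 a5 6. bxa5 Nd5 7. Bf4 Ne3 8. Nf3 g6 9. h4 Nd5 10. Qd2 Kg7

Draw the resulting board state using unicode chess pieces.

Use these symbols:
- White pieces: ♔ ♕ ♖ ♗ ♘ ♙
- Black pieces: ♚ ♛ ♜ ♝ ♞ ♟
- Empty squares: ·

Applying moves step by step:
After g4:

♜ ♞ ♝ ♛ ♚ ♝ ♞ ♜
♟ ♟ ♟ ♟ ♟ ♟ ♟ ♟
· · · · · · · ·
· · · · · · · ·
· · · · · · ♙ ·
· · · · · · · ·
♙ ♙ ♙ ♙ ♙ ♙ · ♙
♖ ♘ ♗ ♕ ♔ ♗ ♘ ♖


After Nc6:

♜ · ♝ ♛ ♚ ♝ ♞ ♜
♟ ♟ ♟ ♟ ♟ ♟ ♟ ♟
· · ♞ · · · · ·
· · · · · · · ·
· · · · · · ♙ ·
· · · · · · · ·
♙ ♙ ♙ ♙ ♙ ♙ · ♙
♖ ♘ ♗ ♕ ♔ ♗ ♘ ♖


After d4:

♜ · ♝ ♛ ♚ ♝ ♞ ♜
♟ ♟ ♟ ♟ ♟ ♟ ♟ ♟
· · ♞ · · · · ·
· · · · · · · ·
· · · ♙ · · ♙ ·
· · · · · · · ·
♙ ♙ ♙ · ♙ ♙ · ♙
♖ ♘ ♗ ♕ ♔ ♗ ♘ ♖


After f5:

♜ · ♝ ♛ ♚ ♝ ♞ ♜
♟ ♟ ♟ ♟ ♟ · ♟ ♟
· · ♞ · · · · ·
· · · · · ♟ · ·
· · · ♙ · · ♙ ·
· · · · · · · ·
♙ ♙ ♙ · ♙ ♙ · ♙
♖ ♘ ♗ ♕ ♔ ♗ ♘ ♖


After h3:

♜ · ♝ ♛ ♚ ♝ ♞ ♜
♟ ♟ ♟ ♟ ♟ · ♟ ♟
· · ♞ · · · · ·
· · · · · ♟ · ·
· · · ♙ · · ♙ ·
· · · · · · · ♙
♙ ♙ ♙ · ♙ ♙ · ·
♖ ♘ ♗ ♕ ♔ ♗ ♘ ♖


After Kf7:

♜ · ♝ ♛ · ♝ ♞ ♜
♟ ♟ ♟ ♟ ♟ ♚ ♟ ♟
· · ♞ · · · · ·
· · · · · ♟ · ·
· · · ♙ · · ♙ ·
· · · · · · · ♙
♙ ♙ ♙ · ♙ ♙ · ·
♖ ♘ ♗ ♕ ♔ ♗ ♘ ♖


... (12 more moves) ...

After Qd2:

♜ · ♝ ♛ · ♝ · ♜
· ♟ ♟ ♟ ♟ ♚ · ♟
· · ♞ · · · ♟ ·
♙ · · ♞ · ♟ · ·
· · · ♙ · ♗ ♙ ♙
· · · · · ♘ · ·
♙ · ♙ ♕ ♙ ♙ · ·
♖ ♘ · · ♔ ♗ · ♖


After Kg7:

♜ · ♝ ♛ · ♝ · ♜
· ♟ ♟ ♟ ♟ · ♚ ♟
· · ♞ · · · ♟ ·
♙ · · ♞ · ♟ · ·
· · · ♙ · ♗ ♙ ♙
· · · · · ♘ · ·
♙ · ♙ ♕ ♙ ♙ · ·
♖ ♘ · · ♔ ♗ · ♖



  a b c d e f g h
  ─────────────────
8│♜ · ♝ ♛ · ♝ · ♜│8
7│· ♟ ♟ ♟ ♟ · ♚ ♟│7
6│· · ♞ · · · ♟ ·│6
5│♙ · · ♞ · ♟ · ·│5
4│· · · ♙ · ♗ ♙ ♙│4
3│· · · · · ♘ · ·│3
2│♙ · ♙ ♕ ♙ ♙ · ·│2
1│♖ ♘ · · ♔ ♗ · ♖│1
  ─────────────────
  a b c d e f g h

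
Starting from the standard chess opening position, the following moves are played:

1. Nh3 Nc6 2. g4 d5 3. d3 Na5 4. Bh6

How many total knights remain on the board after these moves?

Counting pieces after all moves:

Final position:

  a b c d e f g h
  ─────────────────
8│♜ · ♝ ♛ ♚ ♝ ♞ ♜│8
7│♟ ♟ ♟ · ♟ ♟ ♟ ♟│7
6│· · · · · · · ♗│6
5│♞ · · ♟ · · · ·│5
4│· · · · · · ♙ ·│4
3│· · · ♙ · · · ♘│3
2│♙ ♙ ♙ · ♙ ♙ · ♙│2
1│♖ ♘ · ♕ ♔ ♗ · ♖│1
  ─────────────────
  a b c d e f g h


4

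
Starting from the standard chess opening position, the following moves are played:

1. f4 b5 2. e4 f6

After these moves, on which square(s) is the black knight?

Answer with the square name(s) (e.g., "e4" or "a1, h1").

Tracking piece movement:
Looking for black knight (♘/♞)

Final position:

  a b c d e f g h
  ─────────────────
8│♜ ♞ ♝ ♛ ♚ ♝ ♞ ♜│8
7│♟ · ♟ ♟ ♟ · ♟ ♟│7
6│· · · · · ♟ · ·│6
5│· ♟ · · · · · ·│5
4│· · · · ♙ ♙ · ·│4
3│· · · · · · · ·│3
2│♙ ♙ ♙ ♙ · · ♙ ♙│2
1│♖ ♘ ♗ ♕ ♔ ♗ ♘ ♖│1
  ─────────────────
  a b c d e f g h


b8, g8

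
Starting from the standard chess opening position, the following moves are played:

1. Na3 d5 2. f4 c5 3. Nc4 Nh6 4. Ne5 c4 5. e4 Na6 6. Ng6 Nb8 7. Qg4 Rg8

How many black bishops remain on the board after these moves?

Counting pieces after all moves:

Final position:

  a b c d e f g h
  ─────────────────
8│♜ ♞ ♝ ♛ ♚ ♝ ♜ ·│8
7│♟ ♟ · · ♟ ♟ ♟ ♟│7
6│· · · · · · ♘ ♞│6
5│· · · ♟ · · · ·│5
4│· · ♟ · ♙ ♙ ♕ ·│4
3│· · · · · · · ·│3
2│♙ ♙ ♙ ♙ · · ♙ ♙│2
1│♖ · ♗ · ♔ ♗ ♘ ♖│1
  ─────────────────
  a b c d e f g h


2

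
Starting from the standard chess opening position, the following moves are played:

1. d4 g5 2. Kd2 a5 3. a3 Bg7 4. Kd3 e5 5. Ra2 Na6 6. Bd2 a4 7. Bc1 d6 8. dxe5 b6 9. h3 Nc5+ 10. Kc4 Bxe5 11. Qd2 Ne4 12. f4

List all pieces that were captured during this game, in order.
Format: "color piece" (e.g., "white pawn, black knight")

Tracking captures:
  dxe5: captured black pawn
  Bxe5: captured white pawn

black pawn, white pawn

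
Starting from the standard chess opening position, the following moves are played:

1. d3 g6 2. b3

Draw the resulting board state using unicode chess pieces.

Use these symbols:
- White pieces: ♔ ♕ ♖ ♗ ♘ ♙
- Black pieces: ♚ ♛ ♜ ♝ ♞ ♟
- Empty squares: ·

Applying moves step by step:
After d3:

♜ ♞ ♝ ♛ ♚ ♝ ♞ ♜
♟ ♟ ♟ ♟ ♟ ♟ ♟ ♟
· · · · · · · ·
· · · · · · · ·
· · · · · · · ·
· · · ♙ · · · ·
♙ ♙ ♙ · ♙ ♙ ♙ ♙
♖ ♘ ♗ ♕ ♔ ♗ ♘ ♖


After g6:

♜ ♞ ♝ ♛ ♚ ♝ ♞ ♜
♟ ♟ ♟ ♟ ♟ ♟ · ♟
· · · · · · ♟ ·
· · · · · · · ·
· · · · · · · ·
· · · ♙ · · · ·
♙ ♙ ♙ · ♙ ♙ ♙ ♙
♖ ♘ ♗ ♕ ♔ ♗ ♘ ♖


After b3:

♜ ♞ ♝ ♛ ♚ ♝ ♞ ♜
♟ ♟ ♟ ♟ ♟ ♟ · ♟
· · · · · · ♟ ·
· · · · · · · ·
· · · · · · · ·
· ♙ · ♙ · · · ·
♙ · ♙ · ♙ ♙ ♙ ♙
♖ ♘ ♗ ♕ ♔ ♗ ♘ ♖



  a b c d e f g h
  ─────────────────
8│♜ ♞ ♝ ♛ ♚ ♝ ♞ ♜│8
7│♟ ♟ ♟ ♟ ♟ ♟ · ♟│7
6│· · · · · · ♟ ·│6
5│· · · · · · · ·│5
4│· · · · · · · ·│4
3│· ♙ · ♙ · · · ·│3
2│♙ · ♙ · ♙ ♙ ♙ ♙│2
1│♖ ♘ ♗ ♕ ♔ ♗ ♘ ♖│1
  ─────────────────
  a b c d e f g h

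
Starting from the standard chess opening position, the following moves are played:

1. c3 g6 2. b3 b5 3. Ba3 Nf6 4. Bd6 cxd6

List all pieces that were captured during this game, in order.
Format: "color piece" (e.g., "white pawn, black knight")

Tracking captures:
  cxd6: captured white bishop

white bishop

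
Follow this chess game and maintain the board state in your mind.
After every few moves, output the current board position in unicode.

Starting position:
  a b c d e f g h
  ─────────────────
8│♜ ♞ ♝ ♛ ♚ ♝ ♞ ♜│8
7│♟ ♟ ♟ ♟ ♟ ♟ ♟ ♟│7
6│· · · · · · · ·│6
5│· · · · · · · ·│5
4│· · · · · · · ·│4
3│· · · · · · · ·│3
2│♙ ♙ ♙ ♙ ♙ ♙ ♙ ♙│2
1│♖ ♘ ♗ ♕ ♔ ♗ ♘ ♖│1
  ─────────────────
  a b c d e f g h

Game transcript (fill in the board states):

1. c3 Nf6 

  a b c d e f g h
  ─────────────────
8│♜ ♞ ♝ ♛ ♚ ♝ · ♜│8
7│♟ ♟ ♟ ♟ ♟ ♟ ♟ ♟│7
6│· · · · · ♞ · ·│6
5│· · · · · · · ·│5
4│· · · · · · · ·│4
3│· · ♙ · · · · ·│3
2│♙ ♙ · ♙ ♙ ♙ ♙ ♙│2
1│♖ ♘ ♗ ♕ ♔ ♗ ♘ ♖│1
  ─────────────────
  a b c d e f g h

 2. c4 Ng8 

  a b c d e f g h
  ─────────────────
8│♜ ♞ ♝ ♛ ♚ ♝ ♞ ♜│8
7│♟ ♟ ♟ ♟ ♟ ♟ ♟ ♟│7
6│· · · · · · · ·│6
5│· · · · · · · ·│5
4│· · ♙ · · · · ·│4
3│· · · · · · · ·│3
2│♙ ♙ · ♙ ♙ ♙ ♙ ♙│2
1│♖ ♘ ♗ ♕ ♔ ♗ ♘ ♖│1
  ─────────────────
  a b c d e f g h

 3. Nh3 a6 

  a b c d e f g h
  ─────────────────
8│♜ ♞ ♝ ♛ ♚ ♝ ♞ ♜│8
7│· ♟ ♟ ♟ ♟ ♟ ♟ ♟│7
6│♟ · · · · · · ·│6
5│· · · · · · · ·│5
4│· · ♙ · · · · ·│4
3│· · · · · · · ♘│3
2│♙ ♙ · ♙ ♙ ♙ ♙ ♙│2
1│♖ ♘ ♗ ♕ ♔ ♗ · ♖│1
  ─────────────────
  a b c d e f g h



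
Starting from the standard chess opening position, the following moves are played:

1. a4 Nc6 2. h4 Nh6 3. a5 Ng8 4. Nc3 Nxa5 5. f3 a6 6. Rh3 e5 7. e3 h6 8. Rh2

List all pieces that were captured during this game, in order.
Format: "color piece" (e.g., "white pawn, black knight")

Tracking captures:
  Nxa5: captured white pawn

white pawn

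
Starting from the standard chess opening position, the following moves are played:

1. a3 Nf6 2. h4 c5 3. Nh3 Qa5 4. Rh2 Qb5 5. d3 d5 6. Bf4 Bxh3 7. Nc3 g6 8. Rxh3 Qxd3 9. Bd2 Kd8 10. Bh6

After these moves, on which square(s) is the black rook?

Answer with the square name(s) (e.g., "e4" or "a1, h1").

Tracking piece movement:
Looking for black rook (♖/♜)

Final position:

  a b c d e f g h
  ─────────────────
8│♜ ♞ · ♚ · ♝ · ♜│8
7│♟ ♟ · · ♟ ♟ · ♟│7
6│· · · · · ♞ ♟ ♗│6
5│· · ♟ ♟ · · · ·│5
4│· · · · · · · ♙│4
3│♙ · ♘ ♛ · · · ♖│3
2│· ♙ ♙ · ♙ ♙ ♙ ·│2
1│♖ · · ♕ ♔ ♗ · ·│1
  ─────────────────
  a b c d e f g h


a8, h8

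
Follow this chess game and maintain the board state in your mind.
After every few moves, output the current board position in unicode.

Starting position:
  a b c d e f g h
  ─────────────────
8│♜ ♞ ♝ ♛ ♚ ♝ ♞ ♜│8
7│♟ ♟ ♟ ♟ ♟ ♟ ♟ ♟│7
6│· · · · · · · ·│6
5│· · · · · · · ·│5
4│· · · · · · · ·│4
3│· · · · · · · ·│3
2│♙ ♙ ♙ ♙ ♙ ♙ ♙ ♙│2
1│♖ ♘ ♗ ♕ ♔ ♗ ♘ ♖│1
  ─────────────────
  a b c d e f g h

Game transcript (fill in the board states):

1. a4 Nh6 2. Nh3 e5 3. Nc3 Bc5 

  a b c d e f g h
  ─────────────────
8│♜ ♞ ♝ ♛ ♚ · · ♜│8
7│♟ ♟ ♟ ♟ · ♟ ♟ ♟│7
6│· · · · · · · ♞│6
5│· · ♝ · ♟ · · ·│5
4│♙ · · · · · · ·│4
3│· · ♘ · · · · ♘│3
2│· ♙ ♙ ♙ ♙ ♙ ♙ ♙│2
1│♖ · ♗ ♕ ♔ ♗ · ♖│1
  ─────────────────
  a b c d e f g h

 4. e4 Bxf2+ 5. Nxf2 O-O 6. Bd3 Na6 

  a b c d e f g h
  ─────────────────
8│♜ · ♝ ♛ · ♜ ♚ ·│8
7│♟ ♟ ♟ ♟ · ♟ ♟ ♟│7
6│♞ · · · · · · ♞│6
5│· · · · ♟ · · ·│5
4│♙ · · · ♙ · · ·│4
3│· · ♘ ♗ · · · ·│3
2│· ♙ ♙ ♙ · ♘ ♙ ♙│2
1│♖ · ♗ ♕ ♔ · · ♖│1
  ─────────────────
  a b c d e f g h

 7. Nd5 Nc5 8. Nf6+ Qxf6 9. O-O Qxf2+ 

  a b c d e f g h
  ─────────────────
8│♜ · ♝ · · ♜ ♚ ·│8
7│♟ ♟ ♟ ♟ · ♟ ♟ ♟│7
6│· · · · · · · ♞│6
5│· · ♞ · ♟ · · ·│5
4│♙ · · · ♙ · · ·│4
3│· · · ♗ · · · ·│3
2│· ♙ ♙ ♙ · ♛ ♙ ♙│2
1│♖ · ♗ ♕ · ♖ ♔ ·│1
  ─────────────────
  a b c d e f g h

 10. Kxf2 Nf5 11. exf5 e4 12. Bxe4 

  a b c d e f g h
  ─────────────────
8│♜ · ♝ · · ♜ ♚ ·│8
7│♟ ♟ ♟ ♟ · ♟ ♟ ♟│7
6│· · · · · · · ·│6
5│· · ♞ · · ♙ · ·│5
4│♙ · · · ♗ · · ·│4
3│· · · · · · · ·│3
2│· ♙ ♙ ♙ · ♔ ♙ ♙│2
1│♖ · ♗ ♕ · ♖ · ·│1
  ─────────────────
  a b c d e f g h
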